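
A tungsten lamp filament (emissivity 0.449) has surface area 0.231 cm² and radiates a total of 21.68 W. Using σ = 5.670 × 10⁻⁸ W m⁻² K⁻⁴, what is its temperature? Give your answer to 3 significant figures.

Area A = 0.231 cm² = 2.31×10⁻⁵ m².
P = εσAT⁴ ⇒ T = (P/(εσA))^(1/4) = (21.68/(0.449×5.670×10⁻⁸×2.31×10⁻⁵))^(1/4) = 2.46×10³ K.

T ≈ 2.46×10³ K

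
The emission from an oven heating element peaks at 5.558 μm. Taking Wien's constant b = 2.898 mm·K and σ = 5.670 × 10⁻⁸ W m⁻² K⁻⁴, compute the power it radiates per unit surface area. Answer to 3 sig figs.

I ≈ 4.19×10³ W/m²

Wien's law: T = b/λ_max = 2.898×10⁻³/5.558×10⁻⁶ = 521.411 K.
Then I = σT⁴ = 5.670×10⁻⁸×(521.411)⁴ = 4.19×10³ W/m².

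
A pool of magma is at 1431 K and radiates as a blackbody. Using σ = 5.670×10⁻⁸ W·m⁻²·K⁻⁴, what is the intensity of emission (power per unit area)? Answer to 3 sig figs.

Stefan–Boltzmann: I = σT⁴ = 5.670×10⁻⁸ × (1431)⁴ = 2.38×10⁵ W/m².

I ≈ 2.38×10⁵ W/m²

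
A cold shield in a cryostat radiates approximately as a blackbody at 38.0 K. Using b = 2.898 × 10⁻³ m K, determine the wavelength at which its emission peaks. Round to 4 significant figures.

Wien's displacement law: λ_max = b/T = (2.898×10⁻³ m·K)/(38.0 K) = 7.6263×10⁻⁵ m.
That is 76.26 μm, in the infrared range.

λ_max ≈ 76.26 μm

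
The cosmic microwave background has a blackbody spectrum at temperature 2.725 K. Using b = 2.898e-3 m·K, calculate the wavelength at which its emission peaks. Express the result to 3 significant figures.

Wien's displacement law: λ_max = b/T = (2.898×10⁻³ m·K)/(2.725 K) = 1.063×10⁻³ m.
That is 1.06×10⁻³ m, in the microwave range.

λ_max ≈ 1.06×10⁻³ m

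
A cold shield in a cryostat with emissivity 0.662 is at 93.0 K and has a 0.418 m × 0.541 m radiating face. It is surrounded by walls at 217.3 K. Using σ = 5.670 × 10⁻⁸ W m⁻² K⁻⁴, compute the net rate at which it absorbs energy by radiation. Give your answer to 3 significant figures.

Area A = 0.418 × 0.541 = 0.226138 m².
Net radiated power P_net = εσA(T⁴ − T₀⁴) = 0.662×5.670×10⁻⁸×0.226138×(93.0⁴ − 217.3⁴).
T⁴ − T₀⁴ = 7.48052×10⁷ − 2.22966×10⁹ = -2.15485×10⁹ K⁴, so P_net = -18.3 W — negative, meaning a net gain of 18.3 W.

Net gain ≈ 18.3 W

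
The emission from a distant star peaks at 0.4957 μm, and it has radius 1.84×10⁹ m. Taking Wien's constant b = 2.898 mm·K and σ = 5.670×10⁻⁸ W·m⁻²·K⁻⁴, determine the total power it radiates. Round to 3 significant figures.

P ≈ 2.82×10²⁷ W

Wien's law: T = b/λ_max = 2.898×10⁻³/4.957×10⁻⁷ = 5846.28 K.
Surface area A = 4πR² = 4π(1.84×10⁹ m)² = 4.25447×10¹⁹ m².
Then P = σAT⁴ = 5.670×10⁻⁸×4.25447×10¹⁹×(5846.28)⁴ = 2.82×10²⁷ W.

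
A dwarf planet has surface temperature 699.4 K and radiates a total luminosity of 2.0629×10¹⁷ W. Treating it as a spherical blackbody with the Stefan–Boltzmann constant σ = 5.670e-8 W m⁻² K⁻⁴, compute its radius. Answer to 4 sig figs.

L = 4πR²σT⁴ ⇒ R = √(L/(4πσT⁴)).
σT⁴ = 13567.1 W/m², so R = √(2.0629×10¹⁷/(4π×13567.1)) = 1.100×10⁶ m.

R ≈ 1.100×10⁶ m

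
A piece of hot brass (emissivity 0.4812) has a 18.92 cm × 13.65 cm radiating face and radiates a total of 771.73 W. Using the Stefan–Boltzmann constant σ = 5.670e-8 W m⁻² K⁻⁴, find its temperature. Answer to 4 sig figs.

T ≈ 1023 K

Area A = 0.1892 × 0.1365 = 0.0258258 m².
P = εσAT⁴ ⇒ T = (P/(εσA))^(1/4) = (771.73/(0.4812×5.670×10⁻⁸×0.0258258))^(1/4) = 1023 K.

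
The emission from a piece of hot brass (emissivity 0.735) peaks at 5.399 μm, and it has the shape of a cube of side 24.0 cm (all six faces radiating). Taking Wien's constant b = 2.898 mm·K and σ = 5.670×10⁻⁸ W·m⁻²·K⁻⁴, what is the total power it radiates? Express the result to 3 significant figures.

Wien's law: T = b/λ_max = 2.898×10⁻³/5.399×10⁻⁶ = 536.766 K.
Area A = 6s² = 6×(0.240 m)² = 0.3456 m².
Then P = εσAT⁴ = 0.735×5.670×10⁻⁸×0.3456×(536.766)⁴ = 1.20×10³ W.

P ≈ 1.20×10³ W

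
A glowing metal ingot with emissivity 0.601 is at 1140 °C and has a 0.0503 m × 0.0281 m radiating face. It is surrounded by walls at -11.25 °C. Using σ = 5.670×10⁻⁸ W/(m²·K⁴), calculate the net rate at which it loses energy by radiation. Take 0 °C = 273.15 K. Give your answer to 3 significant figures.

T = 1140 °C + 273.15 = 1413.15 K.
Surroundings: T = -11.25 °C + 273.15 = 261.90 K.
Area A = 0.0503 × 0.0281 = 1.41343×10⁻³ m².
Net radiated power P_net = εσA(T⁴ − T₀⁴) = 0.601×5.670×10⁻⁸×1.41343×10⁻³×(1413.15⁴ − 261.90⁴).
T⁴ − T₀⁴ = 3.98798×10¹² − 4.70481×10⁹ = 3.98328×10¹² K⁴, so P_net = 192 W.

Net loss ≈ 192 W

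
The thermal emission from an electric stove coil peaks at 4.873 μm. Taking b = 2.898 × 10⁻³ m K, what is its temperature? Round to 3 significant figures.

Wien's law gives T = b/λ_max = (2.898×10⁻³ m·K)/(4.873×10⁻⁶ m) = 595 K.

T ≈ 595 K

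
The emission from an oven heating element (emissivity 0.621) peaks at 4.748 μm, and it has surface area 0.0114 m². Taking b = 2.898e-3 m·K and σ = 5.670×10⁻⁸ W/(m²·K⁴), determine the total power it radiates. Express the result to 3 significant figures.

P ≈ 55.7 W

Wien's law: T = b/λ_max = 2.898×10⁻³/4.748×10⁻⁶ = 610.362 K.
Area A = 0.0114 m².
Then P = εσAT⁴ = 0.621×5.670×10⁻⁸×0.0114×(610.362)⁴ = 55.7 W.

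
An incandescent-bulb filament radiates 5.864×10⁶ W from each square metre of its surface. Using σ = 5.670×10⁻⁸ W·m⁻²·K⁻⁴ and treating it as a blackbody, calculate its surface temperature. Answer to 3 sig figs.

T ≈ 3.19×10³ K

I = σT⁴, so T = (I/σ)^(1/4) = (5.864×10⁶/(5.670×10⁻⁸))^(1/4) = 3.19×10³ K.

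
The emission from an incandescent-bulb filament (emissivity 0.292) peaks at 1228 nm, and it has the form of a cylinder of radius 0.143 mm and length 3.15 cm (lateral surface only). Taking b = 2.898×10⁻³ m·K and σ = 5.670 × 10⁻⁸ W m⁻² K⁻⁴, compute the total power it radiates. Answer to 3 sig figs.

P ≈ 14.5 W

Wien's law: T = b/λ_max = 2.898×10⁻³/1.228×10⁻⁶ = 2359.93 K.
Lateral area A = 2πrL = 2π×1.43×10⁻⁴×0.0315 = 2.83026×10⁻⁵ m².
Then P = εσAT⁴ = 0.292×5.670×10⁻⁸×2.83026×10⁻⁵×(2359.93)⁴ = 14.5 W.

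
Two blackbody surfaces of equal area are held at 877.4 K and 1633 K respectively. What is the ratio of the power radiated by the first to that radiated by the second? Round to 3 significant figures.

With equal areas, P₁/P₂ = (T₁/T₂)⁴ = (877.4/1633)⁴ = 0.0833.

P₁/P₂ ≈ 0.0833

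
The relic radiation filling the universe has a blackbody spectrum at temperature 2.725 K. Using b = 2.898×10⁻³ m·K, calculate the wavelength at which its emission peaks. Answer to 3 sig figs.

λ_max ≈ 1.06 mm

Wien's displacement law: λ_max = b/T = (2.898×10⁻³ m·K)/(2.725 K) = 1.063×10⁻³ m.
That is 1.06 mm, in the microwave range.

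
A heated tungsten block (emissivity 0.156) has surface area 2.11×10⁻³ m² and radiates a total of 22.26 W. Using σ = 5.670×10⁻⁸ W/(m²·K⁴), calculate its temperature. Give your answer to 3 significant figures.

T ≈ 1.05×10³ K

Area A = 2.11×10⁻³ m².
P = εσAT⁴ ⇒ T = (P/(εσA))^(1/4) = (22.26/(0.156×5.670×10⁻⁸×2.11×10⁻³))^(1/4) = 1.05×10³ K.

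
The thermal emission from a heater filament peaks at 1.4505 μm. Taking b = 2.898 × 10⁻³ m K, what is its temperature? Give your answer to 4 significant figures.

Wien's law gives T = b/λ_max = (2.898×10⁻³ m·K)/(1.4505×10⁻⁶ m) = 1998 K.

T ≈ 1998 K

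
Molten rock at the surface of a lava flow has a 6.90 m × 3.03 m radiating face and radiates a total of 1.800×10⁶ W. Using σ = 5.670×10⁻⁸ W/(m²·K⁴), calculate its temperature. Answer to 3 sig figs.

Area A = 6.90 × 3.03 = 20.907 m².
P = σAT⁴ ⇒ T = (P/(σA))^(1/4) = (1.800×10⁶/(5.670×10⁻⁸×20.907))^(1/4) = 1.11×10³ K.

T ≈ 1.11×10³ K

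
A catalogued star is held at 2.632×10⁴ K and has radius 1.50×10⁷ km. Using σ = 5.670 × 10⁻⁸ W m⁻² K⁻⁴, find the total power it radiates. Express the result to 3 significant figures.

Surface area A = 4πR² = 4π(1.50×10¹⁰ m)² = 2.82743×10²¹ m².
P = σAT⁴ = 5.670×10⁻⁸ × 2.82743×10²¹ × (2.632×10⁴)⁴ = 7.69×10³¹ W.

P ≈ 7.69×10³¹ W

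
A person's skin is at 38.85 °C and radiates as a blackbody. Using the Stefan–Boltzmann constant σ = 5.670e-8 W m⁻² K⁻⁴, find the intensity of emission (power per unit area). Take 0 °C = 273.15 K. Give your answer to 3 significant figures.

T = 38.85 °C + 273.15 = 312.00 K.
Stefan–Boltzmann: I = σT⁴ = 5.670×10⁻⁸ × (312.00)⁴ = 537 W/m².

I ≈ 537 W/m²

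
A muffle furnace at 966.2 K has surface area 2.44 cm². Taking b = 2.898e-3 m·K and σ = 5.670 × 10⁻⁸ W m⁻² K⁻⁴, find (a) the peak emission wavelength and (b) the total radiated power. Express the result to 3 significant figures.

λ_max ≈ 3.00 μm; P ≈ 12.1 W

(a) λ_max = b/T = 2.898×10⁻³/966.2 = 2.999×10⁻⁶ m = 3.00 μm.
Area A = 2.44 cm² = 2.44×10⁻⁴ m².
(b) P = σAT⁴ = 5.670×10⁻⁸×2.44×10⁻⁴×(966.2)⁴ = 12.1 W.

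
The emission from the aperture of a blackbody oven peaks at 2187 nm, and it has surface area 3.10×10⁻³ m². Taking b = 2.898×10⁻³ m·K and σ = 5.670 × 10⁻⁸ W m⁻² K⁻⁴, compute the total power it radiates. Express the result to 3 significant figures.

Wien's law: T = b/λ_max = 2.898×10⁻³/2.187×10⁻⁶ = 1325.10 K.
Area A = 3.10×10⁻³ m².
Then P = σAT⁴ = 5.670×10⁻⁸×3.10×10⁻³×(1325.10)⁴ = 542 W.

P ≈ 542 W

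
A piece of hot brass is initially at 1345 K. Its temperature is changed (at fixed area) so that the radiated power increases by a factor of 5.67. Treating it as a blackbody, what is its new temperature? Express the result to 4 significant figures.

T₂ ≈ 2075 K

P ∝ T⁴, so T₂/T₁ = (P₂/P₁)^(1/4) = (5.67)^(1/4) = 1.54311.
T₂ = 1345 × 1.54311 = 2075 K.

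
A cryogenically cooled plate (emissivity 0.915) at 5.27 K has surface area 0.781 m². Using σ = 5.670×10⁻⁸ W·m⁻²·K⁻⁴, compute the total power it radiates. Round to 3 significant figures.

P ≈ 3.13×10⁻⁵ W

Area A = 0.781 m².
P = εσAT⁴ = 0.915 × 5.670×10⁻⁸ × 0.781 × (5.27)⁴ = 3.13×10⁻⁵ W.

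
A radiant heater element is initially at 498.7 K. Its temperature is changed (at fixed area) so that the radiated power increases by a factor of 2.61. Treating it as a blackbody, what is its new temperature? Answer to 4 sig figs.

T₂ ≈ 633.9 K

P ∝ T⁴, so T₂/T₁ = (P₂/P₁)^(1/4) = (2.61)^(1/4) = 1.27104.
T₂ = 498.7 × 1.27104 = 633.9 K.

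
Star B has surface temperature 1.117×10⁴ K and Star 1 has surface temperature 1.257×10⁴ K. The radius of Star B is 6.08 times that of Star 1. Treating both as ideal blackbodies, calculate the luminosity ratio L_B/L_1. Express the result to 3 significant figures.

L ∝ R²T⁴, so L_B/L_1 = (R_B/R_1)²(T_B/T_1)⁴ = (6.08)² × (1.117×10⁴/1.257×10⁴)⁴ = 36.9664 × 0.623550 = 23.1.

L_B/L_1 ≈ 23.1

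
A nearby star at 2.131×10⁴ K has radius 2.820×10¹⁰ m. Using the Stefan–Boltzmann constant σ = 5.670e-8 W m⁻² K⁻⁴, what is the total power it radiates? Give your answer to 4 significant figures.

P ≈ 1.168×10³² W

Surface area A = 4πR² = 4π(2.820×10¹⁰ m)² = 9.99328×10²¹ m².
P = σAT⁴ = 5.670×10⁻⁸ × 9.99328×10²¹ × (2.131×10⁴)⁴ = 1.168×10³² W.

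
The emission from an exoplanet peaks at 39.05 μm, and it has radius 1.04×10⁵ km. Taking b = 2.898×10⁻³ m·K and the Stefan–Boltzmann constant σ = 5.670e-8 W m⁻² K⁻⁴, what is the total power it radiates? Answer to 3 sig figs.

Wien's law: T = b/λ_max = 2.898×10⁻³/3.905×10⁻⁵ = 74.2125 K.
Surface area A = 4πR² = 4π(1.04×10⁸ m)² = 1.35918×10¹⁷ m².
Then P = σAT⁴ = 5.670×10⁻⁸×1.35918×10¹⁷×(74.2125)⁴ = 2.34×10¹⁷ W.

P ≈ 2.34×10¹⁷ W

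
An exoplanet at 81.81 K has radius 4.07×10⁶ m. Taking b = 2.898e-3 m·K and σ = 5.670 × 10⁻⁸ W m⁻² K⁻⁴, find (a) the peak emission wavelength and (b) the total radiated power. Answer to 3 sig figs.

(a) λ_max = b/T = 2.898×10⁻³/81.81 = 3.542×10⁻⁵ m = 35.4 μm.
Surface area A = 4πR² = 4π(4.07×10⁶ m)² = 2.08161×10¹⁴ m².
(b) P = σAT⁴ = 5.670×10⁻⁸×2.08161×10¹⁴×(81.81)⁴ = 5.29×10¹⁴ W.

λ_max ≈ 35.4 μm; P ≈ 5.29×10¹⁴ W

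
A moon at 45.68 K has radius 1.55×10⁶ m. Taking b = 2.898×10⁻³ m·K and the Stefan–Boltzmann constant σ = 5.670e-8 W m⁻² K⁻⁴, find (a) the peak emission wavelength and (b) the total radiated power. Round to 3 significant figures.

λ_max ≈ 63.4 μm; P ≈ 7.45×10¹² W

(a) λ_max = b/T = 2.898×10⁻³/45.68 = 6.344×10⁻⁵ m = 63.4 μm.
Surface area A = 4πR² = 4π(1.55×10⁶ m)² = 3.01907×10¹³ m².
(b) P = σAT⁴ = 5.670×10⁻⁸×3.01907×10¹³×(45.68)⁴ = 7.45×10¹² W.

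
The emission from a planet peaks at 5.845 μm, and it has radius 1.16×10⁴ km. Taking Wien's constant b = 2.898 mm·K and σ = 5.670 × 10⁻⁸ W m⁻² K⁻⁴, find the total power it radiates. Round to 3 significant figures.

P ≈ 5.79×10¹⁸ W

Wien's law: T = b/λ_max = 2.898×10⁻³/5.845×10⁻⁶ = 495.808 K.
Surface area A = 4πR² = 4π(1.16×10⁷ m)² = 1.69093×10¹⁵ m².
Then P = σAT⁴ = 5.670×10⁻⁸×1.69093×10¹⁵×(495.808)⁴ = 5.79×10¹⁸ W.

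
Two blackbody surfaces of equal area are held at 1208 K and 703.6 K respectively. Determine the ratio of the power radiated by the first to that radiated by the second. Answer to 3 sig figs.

P₁/P₂ ≈ 8.69

With equal areas, P₁/P₂ = (T₁/T₂)⁴ = (1208/703.6)⁴ = 8.69.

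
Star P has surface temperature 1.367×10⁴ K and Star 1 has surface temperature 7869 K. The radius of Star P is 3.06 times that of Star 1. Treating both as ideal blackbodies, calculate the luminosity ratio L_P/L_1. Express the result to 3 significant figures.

L ∝ R²T⁴, so L_P/L_1 = (R_P/R_1)²(T_P/T_1)⁴ = (3.06)² × (1.367×10⁴/7869)⁴ = 9.3636 × 9.10743 = 85.3.

L_P/L_1 ≈ 85.3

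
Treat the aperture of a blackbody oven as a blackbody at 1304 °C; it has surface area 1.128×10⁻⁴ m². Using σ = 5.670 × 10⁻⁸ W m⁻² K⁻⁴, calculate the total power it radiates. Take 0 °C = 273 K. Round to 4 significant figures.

P ≈ 39.56 W

T = 1304 °C + 273 = 1577 K.
Area A = 1.128×10⁻⁴ m².
P = σAT⁴ = 5.670×10⁻⁸ × 1.128×10⁻⁴ × (1577)⁴ = 39.56 W.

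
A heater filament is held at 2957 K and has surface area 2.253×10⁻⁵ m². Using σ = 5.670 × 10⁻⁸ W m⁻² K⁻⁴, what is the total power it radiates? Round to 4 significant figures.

P ≈ 97.67 W

Area A = 2.253×10⁻⁵ m².
P = σAT⁴ = 5.670×10⁻⁸ × 2.253×10⁻⁵ × (2957)⁴ = 97.67 W.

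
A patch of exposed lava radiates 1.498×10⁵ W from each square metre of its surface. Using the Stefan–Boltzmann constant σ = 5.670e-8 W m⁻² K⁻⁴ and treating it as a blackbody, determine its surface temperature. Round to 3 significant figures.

T ≈ 1.27×10³ K

I = σT⁴, so T = (I/σ)^(1/4) = (1.498×10⁵/(5.670×10⁻⁸))^(1/4) = 1.27×10³ K.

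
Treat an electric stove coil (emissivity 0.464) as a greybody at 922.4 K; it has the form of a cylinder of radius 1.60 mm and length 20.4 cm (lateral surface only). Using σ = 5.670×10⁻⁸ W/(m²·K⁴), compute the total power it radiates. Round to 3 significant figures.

Lateral area A = 2πrL = 2π×1.60×10⁻³×0.204 = 2.05083×10⁻³ m².
P = εσAT⁴ = 0.464 × 5.670×10⁻⁸ × 2.05083×10⁻³ × (922.4)⁴ = 39.1 W.

P ≈ 39.1 W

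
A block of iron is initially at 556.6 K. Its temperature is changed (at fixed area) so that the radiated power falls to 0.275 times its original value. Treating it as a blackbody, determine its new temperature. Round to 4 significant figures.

P ∝ T⁴, so T₂/T₁ = (P₂/P₁)^(1/4) = (0.275)^(1/4) = 0.724158.
T₂ = 556.6 × 0.724158 = 403.1 K.

T₂ ≈ 403.1 K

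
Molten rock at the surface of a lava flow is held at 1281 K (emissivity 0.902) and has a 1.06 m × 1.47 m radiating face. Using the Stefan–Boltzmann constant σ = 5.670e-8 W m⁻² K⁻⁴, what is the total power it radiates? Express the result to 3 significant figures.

Area A = 1.06 × 1.47 = 1.5582 m².
P = εσAT⁴ = 0.902 × 5.670×10⁻⁸ × 1.5582 × (1281)⁴ = 2.15×10⁵ W.

P ≈ 2.15×10⁵ W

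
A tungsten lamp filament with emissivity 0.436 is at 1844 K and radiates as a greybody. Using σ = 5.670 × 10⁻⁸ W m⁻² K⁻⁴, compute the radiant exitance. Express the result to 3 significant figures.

I ≈ 2.86×10⁵ W/m²

Stefan–Boltzmann: I = εσT⁴ = 0.436 × 5.670×10⁻⁸ × (1844)⁴ = 2.86×10⁵ W/m².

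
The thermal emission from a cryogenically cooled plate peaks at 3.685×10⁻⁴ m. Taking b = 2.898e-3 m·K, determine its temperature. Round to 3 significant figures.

T ≈ 7.86 K

Wien's law gives T = b/λ_max = (2.898×10⁻³ m·K)/(3.685×10⁻⁴ m) = 7.86 K.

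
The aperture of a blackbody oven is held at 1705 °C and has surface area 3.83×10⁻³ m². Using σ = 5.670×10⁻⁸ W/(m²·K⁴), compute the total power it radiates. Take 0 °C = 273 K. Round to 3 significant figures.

P ≈ 3.32×10³ W

T = 1705 °C + 273 = 1978 K.
Area A = 3.83×10⁻³ m².
P = σAT⁴ = 5.670×10⁻⁸ × 3.83×10⁻³ × (1978)⁴ = 3.32×10³ W.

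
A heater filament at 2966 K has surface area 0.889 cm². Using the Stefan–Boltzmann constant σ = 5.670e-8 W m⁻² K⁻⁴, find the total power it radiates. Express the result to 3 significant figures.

P ≈ 390 W

Area A = 0.889 cm² = 8.89×10⁻⁵ m².
P = σAT⁴ = 5.670×10⁻⁸ × 8.89×10⁻⁵ × (2966)⁴ = 390 W.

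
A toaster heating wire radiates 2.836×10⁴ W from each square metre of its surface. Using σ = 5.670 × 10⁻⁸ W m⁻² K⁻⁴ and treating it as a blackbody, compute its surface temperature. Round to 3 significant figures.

T ≈ 841 K

I = σT⁴, so T = (I/σ)^(1/4) = (2.836×10⁴/(5.670×10⁻⁸))^(1/4) = 841 K.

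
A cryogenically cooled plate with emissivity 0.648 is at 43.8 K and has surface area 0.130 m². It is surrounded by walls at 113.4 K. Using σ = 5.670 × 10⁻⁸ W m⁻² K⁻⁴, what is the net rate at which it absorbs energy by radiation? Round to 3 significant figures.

Area A = 0.130 m².
Net radiated power P_net = εσA(T⁴ − T₀⁴) = 0.648×5.670×10⁻⁸×0.130×(43.8⁴ − 113.4⁴).
T⁴ − T₀⁴ = 3.68041×10⁶ − 1.65368×10⁸ = -1.61688×10⁸ K⁴, so P_net = -0.772 W — negative, meaning a net gain of 0.772 W.

Net gain ≈ 0.772 W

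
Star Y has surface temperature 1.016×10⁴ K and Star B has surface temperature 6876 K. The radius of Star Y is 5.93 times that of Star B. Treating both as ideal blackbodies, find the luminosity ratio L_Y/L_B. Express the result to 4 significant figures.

L_Y/L_B ≈ 167.6

L ∝ R²T⁴, so L_Y/L_B = (R_Y/R_B)²(T_Y/T_B)⁴ = (5.93)² × (1.016×10⁴/6876)⁴ = 35.1649 × 4.76685 = 167.6.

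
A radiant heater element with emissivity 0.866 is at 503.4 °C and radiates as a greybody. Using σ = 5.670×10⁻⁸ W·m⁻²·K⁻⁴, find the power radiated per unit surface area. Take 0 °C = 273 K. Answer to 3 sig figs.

T = 503.4 °C + 273 = 776.4 K.
Stefan–Boltzmann: I = εσT⁴ = 0.866 × 5.670×10⁻⁸ × (776.4)⁴ = 1.78×10⁴ W/m².

I ≈ 1.78×10⁴ W/m²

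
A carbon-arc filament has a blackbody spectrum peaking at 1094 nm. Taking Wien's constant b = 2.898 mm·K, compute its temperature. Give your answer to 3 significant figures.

Wien's law gives T = b/λ_max = (2.898×10⁻³ m·K)/(1.094×10⁻⁶ m) = 2.65×10³ K.

T ≈ 2.65×10³ K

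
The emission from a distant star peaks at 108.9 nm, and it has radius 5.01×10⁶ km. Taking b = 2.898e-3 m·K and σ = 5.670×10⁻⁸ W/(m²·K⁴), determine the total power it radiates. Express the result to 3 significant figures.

P ≈ 8.97×10³⁰ W

Wien's law: T = b/λ_max = 2.898×10⁻³/1.089×10⁻⁷ = 26611.6 K.
Surface area A = 4πR² = 4π(5.01×10⁹ m)² = 3.15417×10²⁰ m².
Then P = σAT⁴ = 5.670×10⁻⁸×3.15417×10²⁰×(26611.6)⁴ = 8.97×10³⁰ W.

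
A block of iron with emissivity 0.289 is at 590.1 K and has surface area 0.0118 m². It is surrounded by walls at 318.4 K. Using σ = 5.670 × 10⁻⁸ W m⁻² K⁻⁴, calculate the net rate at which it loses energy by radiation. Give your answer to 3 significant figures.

Area A = 0.0118 m².
Net radiated power P_net = εσA(T⁴ − T₀⁴) = 0.289×5.670×10⁻⁸×0.0118×(590.1⁴ − 318.4⁴).
T⁴ − T₀⁴ = 1.21256×10¹¹ − 1.02776×10¹⁰ = 1.10978×10¹¹ K⁴, so P_net = 21.5 W.

Net loss ≈ 21.5 W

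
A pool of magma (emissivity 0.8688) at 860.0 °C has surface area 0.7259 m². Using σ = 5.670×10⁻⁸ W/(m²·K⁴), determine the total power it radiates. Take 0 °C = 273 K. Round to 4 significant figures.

P ≈ 5.892×10⁴ W

T = 860.0 °C + 273 = 1133.0 K.
Area A = 0.7259 m².
P = εσAT⁴ = 0.8688 × 5.670×10⁻⁸ × 0.7259 × (1133.0)⁴ = 5.892×10⁴ W.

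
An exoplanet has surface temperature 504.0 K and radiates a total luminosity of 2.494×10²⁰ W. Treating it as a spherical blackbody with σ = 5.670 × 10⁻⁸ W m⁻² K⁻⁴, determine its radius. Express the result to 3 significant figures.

L = 4πR²σT⁴ ⇒ R = √(L/(4πσT⁴)).
σT⁴ = 3658.52 W/m², so R = √(2.494×10²⁰/(4π×3658.52)) = 7.37×10⁷ m.

R ≈ 7.37×10⁷ m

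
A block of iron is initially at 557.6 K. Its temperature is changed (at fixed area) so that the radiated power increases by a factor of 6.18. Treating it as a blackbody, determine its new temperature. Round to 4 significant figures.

T₂ ≈ 879.2 K

P ∝ T⁴, so T₂/T₁ = (P₂/P₁)^(1/4) = (6.18)^(1/4) = 1.57669.
T₂ = 557.6 × 1.57669 = 879.2 K.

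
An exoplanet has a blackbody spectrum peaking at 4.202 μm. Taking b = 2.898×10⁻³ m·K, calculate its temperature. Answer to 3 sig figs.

Wien's law gives T = b/λ_max = (2.898×10⁻³ m·K)/(4.202×10⁻⁶ m) = 690 K.

T ≈ 690 K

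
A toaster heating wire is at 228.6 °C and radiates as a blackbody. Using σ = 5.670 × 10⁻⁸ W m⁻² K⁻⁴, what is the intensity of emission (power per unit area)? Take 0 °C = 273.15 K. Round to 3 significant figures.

I ≈ 3.59×10³ W/m²

T = 228.6 °C + 273.15 = 501.75 K.
Stefan–Boltzmann: I = σT⁴ = 5.670×10⁻⁸ × (501.75)⁴ = 3.59×10³ W/m².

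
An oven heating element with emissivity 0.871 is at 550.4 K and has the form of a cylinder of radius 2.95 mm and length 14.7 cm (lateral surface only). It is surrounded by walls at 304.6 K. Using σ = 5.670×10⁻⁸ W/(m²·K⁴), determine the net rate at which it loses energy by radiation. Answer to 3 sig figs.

Lateral area A = 2πrL = 2π×2.95×10⁻³×0.147 = 2.72470×10⁻³ m².
Net radiated power P_net = εσA(T⁴ − T₀⁴) = 0.871×5.670×10⁻⁸×2.72470×10⁻³×(550.4⁴ − 304.6⁴).
T⁴ − T₀⁴ = 9.17727×10¹⁰ − 8.60834×10⁹ = 8.31644×10¹⁰ K⁴, so P_net = 11.2 W.

Net loss ≈ 11.2 W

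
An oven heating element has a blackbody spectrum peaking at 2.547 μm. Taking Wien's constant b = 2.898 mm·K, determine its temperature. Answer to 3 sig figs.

T ≈ 1.14×10³ K

Wien's law gives T = b/λ_max = (2.898×10⁻³ m·K)/(2.547×10⁻⁶ m) = 1.14×10³ K.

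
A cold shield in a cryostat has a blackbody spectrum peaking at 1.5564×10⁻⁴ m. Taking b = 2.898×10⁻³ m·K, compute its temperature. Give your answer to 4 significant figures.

Wien's law gives T = b/λ_max = (2.898×10⁻³ m·K)/(1.5564×10⁻⁴ m) = 18.62 K.

T ≈ 18.62 K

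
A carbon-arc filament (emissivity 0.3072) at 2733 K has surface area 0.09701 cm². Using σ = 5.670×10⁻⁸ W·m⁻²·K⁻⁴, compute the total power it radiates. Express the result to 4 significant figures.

P ≈ 9.427 W

Area A = 0.09701 cm² = 9.701×10⁻⁶ m².
P = εσAT⁴ = 0.3072 × 5.670×10⁻⁸ × 9.701×10⁻⁶ × (2733)⁴ = 9.427 W.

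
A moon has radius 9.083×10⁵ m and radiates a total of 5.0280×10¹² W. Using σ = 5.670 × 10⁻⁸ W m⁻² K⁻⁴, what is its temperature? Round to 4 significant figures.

Surface area A = 4πR² = 4π(9.083×10⁵ m)² = 1.03674×10¹³ m².
P = σAT⁴ ⇒ T = (P/(σA))^(1/4) = (5.0280×10¹²/(5.670×10⁻⁸×1.03674×10¹³))^(1/4) = 54.08 K.

T ≈ 54.08 K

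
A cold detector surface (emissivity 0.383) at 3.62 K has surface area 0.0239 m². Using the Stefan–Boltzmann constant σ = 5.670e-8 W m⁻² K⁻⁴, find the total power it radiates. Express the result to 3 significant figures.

Area A = 0.0239 m².
P = εσAT⁴ = 0.383 × 5.670×10⁻⁸ × 0.0239 × (3.62)⁴ = 8.91×10⁻⁸ W.

P ≈ 8.91×10⁻⁸ W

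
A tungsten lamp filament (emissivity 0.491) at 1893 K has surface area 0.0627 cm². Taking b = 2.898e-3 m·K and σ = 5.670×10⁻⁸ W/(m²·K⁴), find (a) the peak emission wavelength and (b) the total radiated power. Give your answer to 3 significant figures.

(a) λ_max = b/T = 2.898×10⁻³/1893 = 1.531×10⁻⁶ m = 1.53×10³ nm.
Area A = 0.0627 cm² = 6.27×10⁻⁶ m².
(b) P = εσAT⁴ = 0.491×5.670×10⁻⁸×6.27×10⁻⁶×(1893)⁴ = 2.24 W.

λ_max ≈ 1.53×10³ nm; P ≈ 2.24 W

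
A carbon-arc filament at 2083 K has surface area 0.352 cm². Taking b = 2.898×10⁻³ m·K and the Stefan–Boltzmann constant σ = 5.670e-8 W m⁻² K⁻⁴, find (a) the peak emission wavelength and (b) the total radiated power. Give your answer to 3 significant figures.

λ_max ≈ 1.39 μm; P ≈ 37.6 W

(a) λ_max = b/T = 2.898×10⁻³/2083 = 1.391×10⁻⁶ m = 1.39 μm.
Area A = 0.352 cm² = 3.52×10⁻⁵ m².
(b) P = σAT⁴ = 5.670×10⁻⁸×3.52×10⁻⁵×(2083)⁴ = 37.6 W.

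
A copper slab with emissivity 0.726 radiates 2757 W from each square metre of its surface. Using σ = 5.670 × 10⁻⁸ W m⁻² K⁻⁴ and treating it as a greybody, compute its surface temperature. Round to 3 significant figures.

I = εσT⁴, so T = (I/εσ)^(1/4) = (2757/(0.726×5.670×10⁻⁸))^(1/4) = 509 K.

T ≈ 509 K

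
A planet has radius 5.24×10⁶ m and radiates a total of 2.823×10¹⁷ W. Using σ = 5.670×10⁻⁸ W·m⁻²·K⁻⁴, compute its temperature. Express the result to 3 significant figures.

T ≈ 347 K

Surface area A = 4πR² = 4π(5.24×10⁶ m)² = 3.45042×10¹⁴ m².
P = σAT⁴ ⇒ T = (P/(σA))^(1/4) = (2.823×10¹⁷/(5.670×10⁻⁸×3.45042×10¹⁴))^(1/4) = 347 K.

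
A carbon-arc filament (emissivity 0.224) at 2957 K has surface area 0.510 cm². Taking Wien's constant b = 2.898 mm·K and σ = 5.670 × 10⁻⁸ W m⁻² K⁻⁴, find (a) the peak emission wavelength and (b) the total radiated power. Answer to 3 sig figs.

λ_max ≈ 0.980 μm; P ≈ 49.5 W

(a) λ_max = b/T = 2.898×10⁻³/2957 = 9.800×10⁻⁷ m = 0.980 μm.
Area A = 0.510 cm² = 5.10×10⁻⁵ m².
(b) P = εσAT⁴ = 0.224×5.670×10⁻⁸×5.10×10⁻⁵×(2957)⁴ = 49.5 W.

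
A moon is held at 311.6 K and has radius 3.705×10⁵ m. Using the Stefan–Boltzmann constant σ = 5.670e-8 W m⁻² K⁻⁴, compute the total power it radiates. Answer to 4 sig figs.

P ≈ 9.221×10¹⁴ W

Surface area A = 4πR² = 4π(3.705×10⁵ m)² = 1.72499×10¹² m².
P = σAT⁴ = 5.670×10⁻⁸ × 1.72499×10¹² × (311.6)⁴ = 9.221×10¹⁴ W.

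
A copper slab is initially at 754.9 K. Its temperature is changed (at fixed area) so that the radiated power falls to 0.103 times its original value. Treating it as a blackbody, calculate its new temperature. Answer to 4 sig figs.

T₂ ≈ 427.7 K

P ∝ T⁴, so T₂/T₁ = (P₂/P₁)^(1/4) = (0.103)^(1/4) = 0.566512.
T₂ = 754.9 × 0.566512 = 427.7 K.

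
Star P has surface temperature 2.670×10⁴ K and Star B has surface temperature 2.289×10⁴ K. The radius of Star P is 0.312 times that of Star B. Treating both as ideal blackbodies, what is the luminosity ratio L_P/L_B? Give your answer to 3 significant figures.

L ∝ R²T⁴, so L_P/L_B = (R_P/R_B)²(T_P/T_B)⁴ = (0.312)² × (2.670×10⁴/2.289×10⁴)⁴ = 0.097344 × 1.85124 = 0.180.

L_P/L_B ≈ 0.180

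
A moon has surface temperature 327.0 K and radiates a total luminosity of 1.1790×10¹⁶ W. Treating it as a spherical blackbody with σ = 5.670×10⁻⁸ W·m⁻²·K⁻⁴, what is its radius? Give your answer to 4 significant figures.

L = 4πR²σT⁴ ⇒ R = √(L/(4πσT⁴)).
σT⁴ = 648.297 W/m², so R = √(1.1790×10¹⁶/(4π×648.297)) = 1.203×10⁶ m.

R ≈ 1.203×10⁶ m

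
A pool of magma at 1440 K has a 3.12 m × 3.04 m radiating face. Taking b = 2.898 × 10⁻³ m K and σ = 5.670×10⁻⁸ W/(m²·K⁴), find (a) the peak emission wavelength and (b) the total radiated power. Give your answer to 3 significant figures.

(a) λ_max = b/T = 2.898×10⁻³/1440 = 2.012×10⁻⁶ m = 2.01 μm.
Area A = 3.12 × 3.04 = 9.4848 m².
(b) P = σAT⁴ = 5.670×10⁻⁸×9.4848×(1440)⁴ = 2.31×10⁶ W.

λ_max ≈ 2.01 μm; P ≈ 2.31×10⁶ W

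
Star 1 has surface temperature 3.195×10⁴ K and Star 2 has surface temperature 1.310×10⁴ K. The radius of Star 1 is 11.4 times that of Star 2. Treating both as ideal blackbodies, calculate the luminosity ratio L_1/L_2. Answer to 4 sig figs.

L ∝ R²T⁴, so L_1/L_2 = (R_1/R_2)²(T_1/T_2)⁴ = (11.4)² × (3.195×10⁴/1.310×10⁴)⁴ = 129.96 × 35.3833 = 4598.

L_1/L_2 ≈ 4598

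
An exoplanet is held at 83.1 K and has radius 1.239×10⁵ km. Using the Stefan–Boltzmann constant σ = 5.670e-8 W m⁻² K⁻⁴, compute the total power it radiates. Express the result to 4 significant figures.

Surface area A = 4πR² = 4π(1.239×10⁸ m)² = 1.92909×10¹⁷ m².
P = σAT⁴ = 5.670×10⁻⁸ × 1.92909×10¹⁷ × (83.1)⁴ = 5.216×10¹⁷ W.

P ≈ 5.216×10¹⁷ W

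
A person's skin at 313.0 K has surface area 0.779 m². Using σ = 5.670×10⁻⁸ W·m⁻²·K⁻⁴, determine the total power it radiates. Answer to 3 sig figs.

P ≈ 424 W

Area A = 0.779 m².
P = σAT⁴ = 5.670×10⁻⁸ × 0.779 × (313.0)⁴ = 424 W.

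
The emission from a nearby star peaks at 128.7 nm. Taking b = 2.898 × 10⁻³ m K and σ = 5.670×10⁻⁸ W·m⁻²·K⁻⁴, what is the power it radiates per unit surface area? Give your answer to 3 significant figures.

Wien's law: T = b/λ_max = 2.898×10⁻³/1.287×10⁻⁷ = 22517.5 K.
Then I = σT⁴ = 5.670×10⁻⁸×(22517.5)⁴ = 1.46×10¹⁰ W/m².

I ≈ 1.46×10¹⁰ W/m²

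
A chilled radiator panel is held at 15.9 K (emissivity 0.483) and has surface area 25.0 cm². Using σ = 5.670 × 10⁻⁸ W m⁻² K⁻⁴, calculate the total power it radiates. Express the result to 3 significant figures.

Area A = 25.0 cm² = 2.50×10⁻³ m².
P = εσAT⁴ = 0.483 × 5.670×10⁻⁸ × 2.50×10⁻³ × (15.9)⁴ = 4.38×10⁻⁶ W.

P ≈ 4.38×10⁻⁶ W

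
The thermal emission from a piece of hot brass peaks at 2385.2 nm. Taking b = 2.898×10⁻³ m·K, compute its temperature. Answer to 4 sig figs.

Wien's law gives T = b/λ_max = (2.898×10⁻³ m·K)/(2.3852×10⁻⁶ m) = 1215 K.

T ≈ 1215 K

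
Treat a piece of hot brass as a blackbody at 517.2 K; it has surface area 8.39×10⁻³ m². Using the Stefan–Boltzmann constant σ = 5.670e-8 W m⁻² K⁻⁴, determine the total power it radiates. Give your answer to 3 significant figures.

P ≈ 34.0 W

Area A = 8.39×10⁻³ m².
P = σAT⁴ = 5.670×10⁻⁸ × 8.39×10⁻³ × (517.2)⁴ = 34.0 W.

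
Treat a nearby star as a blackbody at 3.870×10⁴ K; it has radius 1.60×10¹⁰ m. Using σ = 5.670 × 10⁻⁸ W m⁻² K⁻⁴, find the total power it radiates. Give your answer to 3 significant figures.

P ≈ 4.09×10³² W

Surface area A = 4πR² = 4π(1.60×10¹⁰ m)² = 3.21699×10²¹ m².
P = σAT⁴ = 5.670×10⁻⁸ × 3.21699×10²¹ × (3.870×10⁴)⁴ = 4.09×10³² W.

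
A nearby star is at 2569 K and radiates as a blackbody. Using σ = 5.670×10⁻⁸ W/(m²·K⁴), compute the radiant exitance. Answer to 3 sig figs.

I ≈ 2.47×10⁶ W/m²

Stefan–Boltzmann: I = σT⁴ = 5.670×10⁻⁸ × (2569)⁴ = 2.47×10⁶ W/m².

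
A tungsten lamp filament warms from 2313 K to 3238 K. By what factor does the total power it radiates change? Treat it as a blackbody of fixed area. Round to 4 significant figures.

P₂/P₁ ≈ 3.841

P ∝ T⁴, so P₂/P₁ = (T₂/T₁)⁴ = (3238/2313)⁴ = (1.39991)⁴ = 3.841.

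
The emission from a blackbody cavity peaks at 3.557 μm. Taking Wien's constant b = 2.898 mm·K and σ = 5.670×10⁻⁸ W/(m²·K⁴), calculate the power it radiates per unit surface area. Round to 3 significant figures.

Wien's law: T = b/λ_max = 2.898×10⁻³/3.557×10⁻⁶ = 814.732 K.
Then I = σT⁴ = 5.670×10⁻⁸×(814.732)⁴ = 2.50×10⁴ W/m².

I ≈ 2.50×10⁴ W/m²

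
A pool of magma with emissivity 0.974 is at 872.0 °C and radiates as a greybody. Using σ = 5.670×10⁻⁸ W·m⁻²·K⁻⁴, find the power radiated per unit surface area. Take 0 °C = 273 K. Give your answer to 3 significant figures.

I ≈ 9.49×10⁴ W/m²

T = 872.0 °C + 273 = 1145.0 K.
Stefan–Boltzmann: I = εσT⁴ = 0.974 × 5.670×10⁻⁸ × (1145.0)⁴ = 9.49×10⁴ W/m².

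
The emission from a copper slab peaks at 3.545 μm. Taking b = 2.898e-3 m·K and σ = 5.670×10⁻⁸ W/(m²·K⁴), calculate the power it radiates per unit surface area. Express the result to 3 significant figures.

I ≈ 2.53×10⁴ W/m²

Wien's law: T = b/λ_max = 2.898×10⁻³/3.545×10⁻⁶ = 817.489 K.
Then I = σT⁴ = 5.670×10⁻⁸×(817.489)⁴ = 2.53×10⁴ W/m².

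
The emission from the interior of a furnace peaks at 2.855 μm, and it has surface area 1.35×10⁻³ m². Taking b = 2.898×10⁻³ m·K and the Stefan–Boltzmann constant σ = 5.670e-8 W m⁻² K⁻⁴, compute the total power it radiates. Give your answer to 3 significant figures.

Wien's law: T = b/λ_max = 2.898×10⁻³/2.855×10⁻⁶ = 1015.06 K.
Area A = 1.35×10⁻³ m².
Then P = σAT⁴ = 5.670×10⁻⁸×1.35×10⁻³×(1015.06)⁴ = 81.3 W.

P ≈ 81.3 W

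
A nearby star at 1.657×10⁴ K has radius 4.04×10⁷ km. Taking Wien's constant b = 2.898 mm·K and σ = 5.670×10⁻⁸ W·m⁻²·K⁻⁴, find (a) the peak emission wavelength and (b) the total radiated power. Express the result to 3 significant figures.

(a) λ_max = b/T = 2.898×10⁻³/1.657×10⁴ = 1.749×10⁻⁷ m = 175 nm.
Surface area A = 4πR² = 4π(4.04×10¹⁰ m)² = 2.05103×10²² m².
(b) P = σAT⁴ = 5.670×10⁻⁸×2.05103×10²²×(1.657×10⁴)⁴ = 8.77×10³¹ W.

λ_max ≈ 175 nm; P ≈ 8.77×10³¹ W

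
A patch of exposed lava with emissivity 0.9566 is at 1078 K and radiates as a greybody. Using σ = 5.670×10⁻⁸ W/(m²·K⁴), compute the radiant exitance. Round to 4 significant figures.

I ≈ 7.325×10⁴ W/m²

Stefan–Boltzmann: I = εσT⁴ = 0.9566 × 5.670×10⁻⁸ × (1078)⁴ = 7.325×10⁴ W/m².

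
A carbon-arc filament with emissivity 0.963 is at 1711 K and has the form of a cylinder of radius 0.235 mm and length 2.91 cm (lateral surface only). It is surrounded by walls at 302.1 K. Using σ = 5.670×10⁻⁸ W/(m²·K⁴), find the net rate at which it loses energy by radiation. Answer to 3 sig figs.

Net loss ≈ 20.1 W

Lateral area A = 2πrL = 2π×2.35×10⁻⁴×0.0291 = 4.29676×10⁻⁵ m².
Net radiated power P_net = εσA(T⁴ − T₀⁴) = 0.963×5.670×10⁻⁸×4.29676×10⁻⁵×(1711⁴ − 302.1⁴).
T⁴ − T₀⁴ = 8.57038×10¹² − 8.32919×10⁹ = 8.56205×10¹² K⁴, so P_net = 20.1 W.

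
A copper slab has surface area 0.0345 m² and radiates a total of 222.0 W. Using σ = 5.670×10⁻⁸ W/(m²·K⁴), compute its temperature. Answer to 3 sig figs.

T ≈ 580 K

Area A = 0.0345 m².
P = σAT⁴ ⇒ T = (P/(σA))^(1/4) = (222.0/(5.670×10⁻⁸×0.0345))^(1/4) = 580 K.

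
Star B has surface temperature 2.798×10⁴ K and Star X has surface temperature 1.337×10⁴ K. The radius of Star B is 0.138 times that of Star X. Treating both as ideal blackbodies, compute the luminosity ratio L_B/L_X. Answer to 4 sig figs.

L_B/L_X ≈ 0.3653

L ∝ R²T⁴, so L_B/L_X = (R_B/R_X)²(T_B/T_X)⁴ = (0.138)² × (2.798×10⁴/1.337×10⁴)⁴ = 0.019044 × 19.1807 = 0.3653.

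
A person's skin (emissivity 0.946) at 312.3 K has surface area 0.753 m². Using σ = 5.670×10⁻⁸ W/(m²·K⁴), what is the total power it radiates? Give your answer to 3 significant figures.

P ≈ 384 W

Area A = 0.753 m².
P = εσAT⁴ = 0.946 × 5.670×10⁻⁸ × 0.753 × (312.3)⁴ = 384 W.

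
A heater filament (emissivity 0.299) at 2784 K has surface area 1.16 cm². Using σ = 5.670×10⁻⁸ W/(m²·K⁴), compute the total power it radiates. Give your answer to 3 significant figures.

Area A = 1.16 cm² = 1.16×10⁻⁴ m².
P = εσAT⁴ = 0.299 × 5.670×10⁻⁸ × 1.16×10⁻⁴ × (2784)⁴ = 118 W.

P ≈ 118 W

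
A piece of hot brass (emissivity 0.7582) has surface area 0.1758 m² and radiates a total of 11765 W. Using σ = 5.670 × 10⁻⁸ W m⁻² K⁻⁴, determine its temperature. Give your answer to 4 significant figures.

T ≈ 1117 K

Area A = 0.1758 m².
P = εσAT⁴ ⇒ T = (P/(εσA))^(1/4) = (11765/(0.7582×5.670×10⁻⁸×0.1758))^(1/4) = 1117 K.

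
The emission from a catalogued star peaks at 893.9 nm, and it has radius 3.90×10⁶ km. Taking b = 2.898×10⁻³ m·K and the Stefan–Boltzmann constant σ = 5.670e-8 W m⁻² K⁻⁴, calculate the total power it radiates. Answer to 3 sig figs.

P ≈ 1.20×10²⁷ W

Wien's law: T = b/λ_max = 2.898×10⁻³/8.939×10⁻⁷ = 3241.97 K.
Surface area A = 4πR² = 4π(3.90×10⁹ m)² = 1.91134×10²⁰ m².
Then P = σAT⁴ = 5.670×10⁻⁸×1.91134×10²⁰×(3241.97)⁴ = 1.20×10²⁷ W.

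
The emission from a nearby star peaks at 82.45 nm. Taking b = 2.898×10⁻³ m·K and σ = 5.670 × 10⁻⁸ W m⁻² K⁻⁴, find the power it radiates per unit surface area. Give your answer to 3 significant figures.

I ≈ 8.65×10¹⁰ W/m²

Wien's law: T = b/λ_max = 2.898×10⁻³/8.245×10⁻⁸ = 35148.6 K.
Then I = σT⁴ = 5.670×10⁻⁸×(35148.6)⁴ = 8.65×10¹⁰ W/m².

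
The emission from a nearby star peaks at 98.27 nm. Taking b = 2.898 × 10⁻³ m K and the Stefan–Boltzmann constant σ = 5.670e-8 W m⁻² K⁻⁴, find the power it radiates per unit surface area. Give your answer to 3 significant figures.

Wien's law: T = b/λ_max = 2.898×10⁻³/9.827×10⁻⁸ = 29490.2 K.
Then I = σT⁴ = 5.670×10⁻⁸×(29490.2)⁴ = 4.29×10¹⁰ W/m².

I ≈ 4.29×10¹⁰ W/m²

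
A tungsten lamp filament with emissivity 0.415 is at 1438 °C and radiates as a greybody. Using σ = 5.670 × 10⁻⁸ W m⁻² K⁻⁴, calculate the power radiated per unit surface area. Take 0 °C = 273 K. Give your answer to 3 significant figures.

I ≈ 2.02×10⁵ W/m²

T = 1438 °C + 273 = 1711 K.
Stefan–Boltzmann: I = εσT⁴ = 0.415 × 5.670×10⁻⁸ × (1711)⁴ = 2.02×10⁵ W/m².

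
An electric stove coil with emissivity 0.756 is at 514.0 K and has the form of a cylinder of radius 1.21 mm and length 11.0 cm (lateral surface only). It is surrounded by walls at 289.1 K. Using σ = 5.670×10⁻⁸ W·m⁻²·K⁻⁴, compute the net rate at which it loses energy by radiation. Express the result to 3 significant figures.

Net loss ≈ 2.25 W

Lateral area A = 2πrL = 2π×1.21×10⁻³×0.110 = 8.36292×10⁻⁴ m².
Net radiated power P_net = εσA(T⁴ − T₀⁴) = 0.756×5.670×10⁻⁸×8.36292×10⁻⁴×(514.0⁴ − 289.1⁴).
T⁴ − T₀⁴ = 6.97995×10¹⁰ − 6.98542×10⁹ = 6.28141×10¹⁰ K⁴, so P_net = 2.25 W.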